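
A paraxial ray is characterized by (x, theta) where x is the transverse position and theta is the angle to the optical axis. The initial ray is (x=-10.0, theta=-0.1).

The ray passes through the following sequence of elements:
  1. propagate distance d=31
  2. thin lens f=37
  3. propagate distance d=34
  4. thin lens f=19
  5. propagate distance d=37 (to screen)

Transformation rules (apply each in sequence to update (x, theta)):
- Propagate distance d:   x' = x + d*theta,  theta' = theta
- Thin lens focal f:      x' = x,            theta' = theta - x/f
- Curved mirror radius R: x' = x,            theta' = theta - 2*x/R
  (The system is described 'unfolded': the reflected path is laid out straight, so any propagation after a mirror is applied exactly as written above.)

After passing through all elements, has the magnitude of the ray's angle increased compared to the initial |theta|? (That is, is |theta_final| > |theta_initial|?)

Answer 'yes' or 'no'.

Initial: x=-10.0000 theta=-0.1000
After 1 (propagate distance d=31): x=-13.1000 theta=-0.1000
After 2 (thin lens f=37): x=-13.1000 theta=47/185 (≈0.2541)
After 3 (propagate distance d=34): x=-1651/370 (≈-4.4622) theta=47/185 (≈0.2541)
After 4 (thin lens f=19): x=-1651/370 (≈-4.4622) theta=3437/7030 (≈0.4889)
After 5 (propagate distance d=37 (to screen)): x=9580/703 (≈13.6273) theta=3437/7030 (≈0.4889)
|theta_initial|=0.1000 |theta_final|=3437/7030 (≈0.4889) -> increased

Answer: yes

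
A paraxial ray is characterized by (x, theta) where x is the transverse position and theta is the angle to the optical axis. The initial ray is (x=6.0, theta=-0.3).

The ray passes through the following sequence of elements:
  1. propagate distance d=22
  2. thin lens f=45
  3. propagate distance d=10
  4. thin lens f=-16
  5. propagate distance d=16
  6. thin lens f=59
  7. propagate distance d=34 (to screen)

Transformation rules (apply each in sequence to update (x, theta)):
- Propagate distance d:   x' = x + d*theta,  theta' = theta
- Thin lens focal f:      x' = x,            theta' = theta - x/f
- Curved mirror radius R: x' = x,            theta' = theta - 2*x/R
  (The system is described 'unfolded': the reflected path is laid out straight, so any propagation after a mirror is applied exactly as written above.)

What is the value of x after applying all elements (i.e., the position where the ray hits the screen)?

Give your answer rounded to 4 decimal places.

Answer: -21.9947

Derivation:
Initial: x=6.0000 theta=-0.3000
After 1 (propagate distance d=22): x=-0.6000 theta=-0.3000
After 2 (thin lens f=45): x=-0.6000 theta=-43/150 (≈-0.2867)
After 3 (propagate distance d=10): x=-52/15 (≈-3.4667) theta=-43/150 (≈-0.2867)
After 4 (thin lens f=-16): x=-52/15 (≈-3.4667) theta=-151/300 (≈-0.5033)
After 5 (propagate distance d=16): x=-11.5200 theta=-151/300 (≈-0.5033)
After 6 (thin lens f=59): x=-11.5200 theta=-5453/17700 (≈-0.3081)
After 7 (propagate distance d=34 (to screen)): x=-194653/8850 (≈-21.9947) theta=-5453/17700 (≈-0.3081)
Rounded to 4 decimal places: x = -21.9947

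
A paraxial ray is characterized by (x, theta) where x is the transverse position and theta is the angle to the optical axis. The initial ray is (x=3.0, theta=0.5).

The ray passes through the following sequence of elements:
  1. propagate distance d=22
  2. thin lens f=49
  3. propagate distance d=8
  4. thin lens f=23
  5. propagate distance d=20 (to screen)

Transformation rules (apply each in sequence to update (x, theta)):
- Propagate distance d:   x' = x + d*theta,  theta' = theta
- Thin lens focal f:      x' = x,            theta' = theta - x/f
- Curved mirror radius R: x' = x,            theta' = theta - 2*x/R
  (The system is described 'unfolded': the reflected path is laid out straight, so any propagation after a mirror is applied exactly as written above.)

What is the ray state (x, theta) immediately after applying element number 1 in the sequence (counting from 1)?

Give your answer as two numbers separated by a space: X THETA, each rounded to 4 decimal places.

Answer: 14.0000 0.5000

Derivation:
Initial: x=3.0000 theta=0.5000
After 1 (propagate distance d=22): x=14.0000 theta=0.5000
Rounded to 4 decimal places: x = 14.0000, theta = 0.5000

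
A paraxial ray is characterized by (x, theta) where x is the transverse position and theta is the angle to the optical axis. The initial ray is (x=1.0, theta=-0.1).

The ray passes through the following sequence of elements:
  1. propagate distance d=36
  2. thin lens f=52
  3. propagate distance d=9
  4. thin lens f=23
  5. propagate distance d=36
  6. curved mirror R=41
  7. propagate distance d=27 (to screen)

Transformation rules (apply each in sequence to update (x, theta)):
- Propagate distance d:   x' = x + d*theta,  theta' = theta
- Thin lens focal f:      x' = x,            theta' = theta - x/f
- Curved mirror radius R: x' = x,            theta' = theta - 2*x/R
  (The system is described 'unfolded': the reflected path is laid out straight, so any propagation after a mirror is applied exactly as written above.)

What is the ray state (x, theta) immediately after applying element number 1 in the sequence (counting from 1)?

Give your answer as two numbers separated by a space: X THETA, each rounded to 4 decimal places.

Answer: -2.6000 -0.1000

Derivation:
Initial: x=1.0000 theta=-0.1000
After 1 (propagate distance d=36): x=-2.6000 theta=-0.1000
Rounded to 4 decimal places: x = -2.6000, theta = -0.1000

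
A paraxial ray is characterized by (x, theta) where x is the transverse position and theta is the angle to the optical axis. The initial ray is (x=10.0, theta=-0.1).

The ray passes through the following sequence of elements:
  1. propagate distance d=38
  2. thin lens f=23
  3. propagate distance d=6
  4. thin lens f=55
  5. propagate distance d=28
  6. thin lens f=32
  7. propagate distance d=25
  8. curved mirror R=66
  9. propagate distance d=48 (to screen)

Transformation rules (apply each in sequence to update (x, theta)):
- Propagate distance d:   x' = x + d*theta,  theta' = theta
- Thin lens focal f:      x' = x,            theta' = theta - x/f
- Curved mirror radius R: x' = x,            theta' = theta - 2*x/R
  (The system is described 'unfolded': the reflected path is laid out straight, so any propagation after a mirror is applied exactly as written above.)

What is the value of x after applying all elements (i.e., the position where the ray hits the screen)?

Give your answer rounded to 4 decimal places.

Answer: -2.7688

Derivation:
Initial: x=10.0000 theta=-0.1000
After 1 (propagate distance d=38): x=6.2000 theta=-0.1000
After 2 (thin lens f=23): x=6.2000 theta=-17/46 (≈-0.3696)
After 3 (propagate distance d=6): x=458/115 (≈3.9826) theta=-17/46 (≈-0.3696)
After 4 (thin lens f=55): x=458/115 (≈3.9826) theta=-5591/12650 (≈-0.4420)
After 5 (propagate distance d=28): x=-2308/275 (≈-8.3927) theta=-5591/12650 (≈-0.4420)
After 6 (thin lens f=32): x=-2308/275 (≈-8.3927) theta=-9093/50600 (≈-0.1797)
After 7 (propagate distance d=25): x=-651997/50600 (≈-12.8853) theta=-9093/50600 (≈-0.1797)
After 8 (curved mirror R=66): x=-651997/50600 (≈-12.8853) theta=43991/208725 (≈0.2108)
After 9 (propagate distance d=48 (to screen)): x=-1541119/556600 (≈-2.7688) theta=43991/208725 (≈0.2108)
Rounded to 4 decimal places: x = -2.7688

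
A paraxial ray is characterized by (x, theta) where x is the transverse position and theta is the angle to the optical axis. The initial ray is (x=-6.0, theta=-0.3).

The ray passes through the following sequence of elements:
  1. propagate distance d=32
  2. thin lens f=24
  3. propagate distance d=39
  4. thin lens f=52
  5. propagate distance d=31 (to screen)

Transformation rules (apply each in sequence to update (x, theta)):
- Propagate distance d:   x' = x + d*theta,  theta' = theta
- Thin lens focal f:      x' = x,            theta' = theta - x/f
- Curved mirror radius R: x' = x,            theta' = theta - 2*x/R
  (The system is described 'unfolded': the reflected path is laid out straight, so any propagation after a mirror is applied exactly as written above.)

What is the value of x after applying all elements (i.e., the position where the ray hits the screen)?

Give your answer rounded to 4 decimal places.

Answer: 10.0625

Derivation:
Initial: x=-6.0000 theta=-0.3000
After 1 (propagate distance d=32): x=-15.6000 theta=-0.3000
After 2 (thin lens f=24): x=-15.6000 theta=0.3500
After 3 (propagate distance d=39): x=-1.9500 theta=0.3500
After 4 (thin lens f=52): x=-1.9500 theta=0.3875
After 5 (propagate distance d=31 (to screen)): x=10.0625 theta=0.3875
Rounded to 4 decimal places: x = 10.0625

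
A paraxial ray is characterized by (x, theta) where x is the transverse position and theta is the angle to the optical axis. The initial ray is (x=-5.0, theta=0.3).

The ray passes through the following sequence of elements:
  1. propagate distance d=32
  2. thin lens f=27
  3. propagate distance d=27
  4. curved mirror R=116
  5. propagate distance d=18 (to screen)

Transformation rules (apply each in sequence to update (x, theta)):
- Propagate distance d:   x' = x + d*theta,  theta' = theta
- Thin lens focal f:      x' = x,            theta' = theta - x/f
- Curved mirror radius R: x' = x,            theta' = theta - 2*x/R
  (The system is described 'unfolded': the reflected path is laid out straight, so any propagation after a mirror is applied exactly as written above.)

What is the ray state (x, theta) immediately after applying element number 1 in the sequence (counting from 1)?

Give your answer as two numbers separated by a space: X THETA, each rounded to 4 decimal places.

Initial: x=-5.0000 theta=0.3000
After 1 (propagate distance d=32): x=4.6000 theta=0.3000
Rounded to 4 decimal places: x = 4.6000, theta = 0.3000

Answer: 4.6000 0.3000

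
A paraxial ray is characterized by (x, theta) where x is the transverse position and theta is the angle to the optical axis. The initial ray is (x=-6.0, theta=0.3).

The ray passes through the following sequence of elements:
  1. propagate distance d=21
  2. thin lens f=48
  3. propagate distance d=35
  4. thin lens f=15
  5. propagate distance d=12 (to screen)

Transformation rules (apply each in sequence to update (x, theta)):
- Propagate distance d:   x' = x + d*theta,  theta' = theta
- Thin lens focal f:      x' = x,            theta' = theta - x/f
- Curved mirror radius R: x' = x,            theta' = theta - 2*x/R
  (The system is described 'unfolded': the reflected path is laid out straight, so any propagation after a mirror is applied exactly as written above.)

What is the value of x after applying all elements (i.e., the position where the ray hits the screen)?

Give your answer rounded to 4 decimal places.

Initial: x=-6.0000 theta=0.3000
After 1 (propagate distance d=21): x=0.3000 theta=0.3000
After 2 (thin lens f=48): x=0.3000 theta=47/160 (≈0.2938)
After 3 (propagate distance d=35): x=1693/160 (≈10.5813) theta=47/160 (≈0.2938)
After 4 (thin lens f=15): x=1693/160 (≈10.5813) theta=-247/600 (≈-0.4117)
After 5 (propagate distance d=12 (to screen)): x=4513/800 (≈5.6413) theta=-247/600 (≈-0.4117)
Rounded to 4 decimal places: x = 5.6413

Answer: 5.6413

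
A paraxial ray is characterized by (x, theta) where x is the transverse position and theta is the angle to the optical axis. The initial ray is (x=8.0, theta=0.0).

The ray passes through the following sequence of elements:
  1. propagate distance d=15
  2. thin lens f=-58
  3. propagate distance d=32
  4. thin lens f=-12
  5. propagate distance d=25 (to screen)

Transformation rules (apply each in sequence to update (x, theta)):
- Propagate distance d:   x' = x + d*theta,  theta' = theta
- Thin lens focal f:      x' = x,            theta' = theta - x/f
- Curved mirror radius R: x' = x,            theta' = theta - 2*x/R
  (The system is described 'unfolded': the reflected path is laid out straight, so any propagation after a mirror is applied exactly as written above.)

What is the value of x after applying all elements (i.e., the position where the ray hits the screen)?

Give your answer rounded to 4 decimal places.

Initial: x=8.0000 theta=0.0000
After 1 (propagate distance d=15): x=8.0000 theta=0.0000
After 2 (thin lens f=-58): x=8.0000 theta=4/29 (≈0.1379)
After 3 (propagate distance d=32): x=360/29 (≈12.4138) theta=4/29 (≈0.1379)
After 4 (thin lens f=-12): x=360/29 (≈12.4138) theta=34/29 (≈1.1724)
After 5 (propagate distance d=25 (to screen)): x=1210/29 (≈41.7241) theta=34/29 (≈1.1724)
Rounded to 4 decimal places: x = 41.7241

Answer: 41.7241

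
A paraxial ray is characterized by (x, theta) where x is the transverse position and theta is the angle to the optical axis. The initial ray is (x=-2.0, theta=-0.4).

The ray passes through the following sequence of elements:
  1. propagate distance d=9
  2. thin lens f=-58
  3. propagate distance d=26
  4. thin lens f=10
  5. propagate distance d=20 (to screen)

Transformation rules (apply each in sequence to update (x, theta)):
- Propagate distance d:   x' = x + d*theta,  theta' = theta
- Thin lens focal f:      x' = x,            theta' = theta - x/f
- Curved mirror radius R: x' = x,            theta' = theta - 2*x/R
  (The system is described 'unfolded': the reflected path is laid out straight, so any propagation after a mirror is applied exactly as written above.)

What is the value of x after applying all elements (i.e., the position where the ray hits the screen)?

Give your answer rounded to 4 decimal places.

Answer: 8.5793

Derivation:
Initial: x=-2.0000 theta=-0.4000
After 1 (propagate distance d=9): x=-5.6000 theta=-0.4000
After 2 (thin lens f=-58): x=-5.6000 theta=-72/145 (≈-0.4966)
After 3 (propagate distance d=26): x=-2684/145 (≈-18.5103) theta=-72/145 (≈-0.4966)
After 4 (thin lens f=10): x=-2684/145 (≈-18.5103) theta=982/725 (≈1.3545)
After 5 (propagate distance d=20 (to screen)): x=1244/145 (≈8.5793) theta=982/725 (≈1.3545)
Rounded to 4 decimal places: x = 8.5793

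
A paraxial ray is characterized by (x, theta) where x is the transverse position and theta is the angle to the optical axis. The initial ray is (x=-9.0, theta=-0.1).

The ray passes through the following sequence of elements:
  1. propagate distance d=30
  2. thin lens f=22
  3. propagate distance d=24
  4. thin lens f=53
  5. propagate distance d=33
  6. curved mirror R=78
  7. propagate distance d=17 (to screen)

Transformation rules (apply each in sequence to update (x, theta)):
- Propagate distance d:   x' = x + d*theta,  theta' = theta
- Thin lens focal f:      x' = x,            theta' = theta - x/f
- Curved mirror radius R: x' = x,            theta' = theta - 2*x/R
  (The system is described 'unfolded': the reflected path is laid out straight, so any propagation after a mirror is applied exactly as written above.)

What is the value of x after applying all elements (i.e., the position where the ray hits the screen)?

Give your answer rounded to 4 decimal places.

Answer: 16.0063

Derivation:
Initial: x=-9.0000 theta=-0.1000
After 1 (propagate distance d=30): x=-12.0000 theta=-0.1000
After 2 (thin lens f=22): x=-12.0000 theta=49/110 (≈0.4455)
After 3 (propagate distance d=24): x=-72/55 (≈-1.3091) theta=49/110 (≈0.4455)
After 4 (thin lens f=53): x=-72/55 (≈-1.3091) theta=2741/5830 (≈0.4702)
After 5 (propagate distance d=33): x=82821/5830 (≈14.2060) theta=2741/5830 (≈0.4702)
After 6 (curved mirror R=78): x=82821/5830 (≈14.2060) theta=4013/37895 (≈0.1059)
After 7 (propagate distance d=17 (to screen)): x=242623/15158 (≈16.0063) theta=4013/37895 (≈0.1059)
Rounded to 4 decimal places: x = 16.0063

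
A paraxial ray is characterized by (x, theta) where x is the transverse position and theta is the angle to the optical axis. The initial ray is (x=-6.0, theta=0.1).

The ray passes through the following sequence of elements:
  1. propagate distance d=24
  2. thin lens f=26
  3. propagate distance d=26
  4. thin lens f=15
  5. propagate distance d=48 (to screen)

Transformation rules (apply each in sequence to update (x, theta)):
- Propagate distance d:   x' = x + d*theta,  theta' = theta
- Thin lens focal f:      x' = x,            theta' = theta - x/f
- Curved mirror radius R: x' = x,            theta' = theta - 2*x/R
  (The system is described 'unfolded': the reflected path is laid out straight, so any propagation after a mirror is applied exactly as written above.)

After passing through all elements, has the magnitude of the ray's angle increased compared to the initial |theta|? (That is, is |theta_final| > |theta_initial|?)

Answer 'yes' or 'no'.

Initial: x=-6.0000 theta=0.1000
After 1 (propagate distance d=24): x=-3.6000 theta=0.1000
After 2 (thin lens f=26): x=-3.6000 theta=31/130 (≈0.2385)
After 3 (propagate distance d=26): x=2.6000 theta=31/130 (≈0.2385)
After 4 (thin lens f=15): x=2.6000 theta=127/1950 (≈0.0651)
After 5 (propagate distance d=48 (to screen)): x=1861/325 (≈5.7262) theta=127/1950 (≈0.0651)
|theta_initial|=0.1000 |theta_final|=127/1950 (≈0.0651) -> not increased

Answer: no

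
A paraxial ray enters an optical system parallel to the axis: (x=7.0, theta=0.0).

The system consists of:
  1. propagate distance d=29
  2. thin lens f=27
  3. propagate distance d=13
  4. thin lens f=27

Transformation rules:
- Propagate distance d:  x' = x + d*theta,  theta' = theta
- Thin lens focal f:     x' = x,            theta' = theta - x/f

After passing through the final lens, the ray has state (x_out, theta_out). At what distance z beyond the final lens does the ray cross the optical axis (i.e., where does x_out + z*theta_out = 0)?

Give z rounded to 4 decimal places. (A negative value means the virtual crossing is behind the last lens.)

Answer: 9.2195

Derivation:
Initial: x=7.0000 theta=0.0000
After 1 (propagate distance d=29): x=7.0000 theta=0.0000
After 2 (thin lens f=27): x=7.0000 theta=-7/27 (≈-0.2593)
After 3 (propagate distance d=13): x=98/27 (≈3.6296) theta=-7/27 (≈-0.2593)
After 4 (thin lens f=27): x=98/27 (≈3.6296) theta=-287/729 (≈-0.3937)
z_focus = -x_out/theta_out = -(98/27)/(-287/729) = 378/41 ≈ 9.2195
Rounded to 4 decimal places: z = 9.2195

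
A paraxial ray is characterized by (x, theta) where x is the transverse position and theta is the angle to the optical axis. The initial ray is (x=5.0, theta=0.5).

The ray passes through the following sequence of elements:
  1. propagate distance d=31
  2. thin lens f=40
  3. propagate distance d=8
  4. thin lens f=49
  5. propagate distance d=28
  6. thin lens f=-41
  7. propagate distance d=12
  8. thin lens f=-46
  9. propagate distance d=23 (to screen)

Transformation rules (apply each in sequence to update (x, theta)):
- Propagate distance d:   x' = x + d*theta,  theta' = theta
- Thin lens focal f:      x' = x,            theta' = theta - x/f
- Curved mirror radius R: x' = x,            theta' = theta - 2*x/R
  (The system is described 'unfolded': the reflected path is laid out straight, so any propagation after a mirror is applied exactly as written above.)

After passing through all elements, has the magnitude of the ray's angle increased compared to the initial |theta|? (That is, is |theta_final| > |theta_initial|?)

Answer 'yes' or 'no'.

Initial: x=5.0000 theta=0.5000
After 1 (propagate distance d=31): x=20.5000 theta=0.5000
After 2 (thin lens f=40): x=20.5000 theta=-0.0125
After 3 (propagate distance d=8): x=20.4000 theta=-0.0125
After 4 (thin lens f=49): x=20.4000 theta=-1681/3920 (≈-0.4288)
After 5 (propagate distance d=28): x=235/28 (≈8.3929) theta=-1681/3920 (≈-0.4288)
After 6 (thin lens f=-41): x=235/28 (≈8.3929) theta=-36021/160720 (≈-0.2241)
After 7 (propagate distance d=12): x=114581/20090 (≈5.7034) theta=-36021/160720 (≈-0.2241)
After 8 (thin lens f=-46): x=114581/20090 (≈5.7034) theta=-370159/3696560 (≈-0.1001)
After 9 (propagate distance d=23 (to screen)): x=13329/3920 (≈3.4003) theta=-370159/3696560 (≈-0.1001)
|theta_initial|=0.5000 |theta_final|=370159/3696560 (≈0.1001) -> not increased

Answer: no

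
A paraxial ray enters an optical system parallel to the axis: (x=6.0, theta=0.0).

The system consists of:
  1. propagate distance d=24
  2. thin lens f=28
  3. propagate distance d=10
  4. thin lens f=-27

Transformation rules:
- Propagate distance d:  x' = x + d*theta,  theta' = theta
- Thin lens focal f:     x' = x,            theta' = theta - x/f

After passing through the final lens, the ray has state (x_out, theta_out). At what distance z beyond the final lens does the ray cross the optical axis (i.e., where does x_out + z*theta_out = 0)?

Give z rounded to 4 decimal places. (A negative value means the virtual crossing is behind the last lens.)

Answer: 54.0000

Derivation:
Initial: x=6.0000 theta=0.0000
After 1 (propagate distance d=24): x=6.0000 theta=0.0000
After 2 (thin lens f=28): x=6.0000 theta=-3/14 (≈-0.2143)
After 3 (propagate distance d=10): x=27/7 (≈3.8571) theta=-3/14 (≈-0.2143)
After 4 (thin lens f=-27): x=27/7 (≈3.8571) theta=-1/14 (≈-0.0714)
z_focus = -x_out/theta_out = -(27/7)/(-1/14) = 54.0000
Rounded to 4 decimal places: z = 54.0000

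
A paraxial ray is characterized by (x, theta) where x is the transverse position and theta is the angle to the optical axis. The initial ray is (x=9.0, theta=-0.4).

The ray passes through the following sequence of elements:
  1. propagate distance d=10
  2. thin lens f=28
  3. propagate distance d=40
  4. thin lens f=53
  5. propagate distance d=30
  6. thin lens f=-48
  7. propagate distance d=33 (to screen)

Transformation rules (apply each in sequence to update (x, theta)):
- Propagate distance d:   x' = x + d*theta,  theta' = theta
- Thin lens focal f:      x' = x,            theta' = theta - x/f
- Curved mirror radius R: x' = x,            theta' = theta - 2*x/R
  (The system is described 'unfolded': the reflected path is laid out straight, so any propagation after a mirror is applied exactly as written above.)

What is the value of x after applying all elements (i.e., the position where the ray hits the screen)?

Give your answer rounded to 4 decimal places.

Answer: -50.3728

Derivation:
Initial: x=9.0000 theta=-0.4000
After 1 (propagate distance d=10): x=5.0000 theta=-0.4000
After 2 (thin lens f=28): x=5.0000 theta=-81/140 (≈-0.5786)
After 3 (propagate distance d=40): x=-127/7 (≈-18.1429) theta=-81/140 (≈-0.5786)
After 4 (thin lens f=53): x=-127/7 (≈-18.1429) theta=-1753/7420 (≈-0.2363)
After 5 (propagate distance d=30): x=-18721/742 (≈-25.2305) theta=-1753/7420 (≈-0.2363)
After 6 (thin lens f=-48): x=-18721/742 (≈-25.2305) theta=-135677/178080 (≈-0.7619)
After 7 (propagate distance d=33 (to screen)): x=-427161/8480 (≈-50.3728) theta=-135677/178080 (≈-0.7619)
Rounded to 4 decimal places: x = -50.3728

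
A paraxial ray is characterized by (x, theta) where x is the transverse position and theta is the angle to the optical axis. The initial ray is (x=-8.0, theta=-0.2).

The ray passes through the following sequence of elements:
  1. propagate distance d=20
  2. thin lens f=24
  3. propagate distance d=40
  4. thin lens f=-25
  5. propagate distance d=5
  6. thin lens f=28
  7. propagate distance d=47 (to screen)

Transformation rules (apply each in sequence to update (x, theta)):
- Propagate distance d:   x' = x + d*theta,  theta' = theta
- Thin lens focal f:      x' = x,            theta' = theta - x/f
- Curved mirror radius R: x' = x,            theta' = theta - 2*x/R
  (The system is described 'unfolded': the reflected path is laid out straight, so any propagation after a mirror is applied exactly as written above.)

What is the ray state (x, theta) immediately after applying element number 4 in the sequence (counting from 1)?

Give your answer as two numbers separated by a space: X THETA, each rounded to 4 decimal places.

Answer: 0.0000 0.3000

Derivation:
Initial: x=-8.0000 theta=-0.2000
After 1 (propagate distance d=20): x=-12.0000 theta=-0.2000
After 2 (thin lens f=24): x=-12.0000 theta=0.3000
After 3 (propagate distance d=40): x=0.0000 theta=0.3000
After 4 (thin lens f=-25): x=0.0000 theta=0.3000
Rounded to 4 decimal places: x = 0.0000, theta = 0.3000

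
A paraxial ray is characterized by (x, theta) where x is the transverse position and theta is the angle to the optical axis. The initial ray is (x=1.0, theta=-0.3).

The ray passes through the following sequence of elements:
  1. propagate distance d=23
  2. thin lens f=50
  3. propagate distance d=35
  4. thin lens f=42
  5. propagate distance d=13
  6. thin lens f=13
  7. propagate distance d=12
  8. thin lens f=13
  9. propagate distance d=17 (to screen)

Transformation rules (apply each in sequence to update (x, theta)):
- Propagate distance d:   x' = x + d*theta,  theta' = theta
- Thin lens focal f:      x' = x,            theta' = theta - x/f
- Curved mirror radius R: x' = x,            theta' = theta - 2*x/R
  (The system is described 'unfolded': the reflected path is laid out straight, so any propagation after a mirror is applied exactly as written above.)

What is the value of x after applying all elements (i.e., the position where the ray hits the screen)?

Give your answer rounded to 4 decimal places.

Answer: 15.8952

Derivation:
Initial: x=1.0000 theta=-0.3000
After 1 (propagate distance d=23): x=-5.9000 theta=-0.3000
After 2 (thin lens f=50): x=-5.9000 theta=-0.1820
After 3 (propagate distance d=35): x=-12.2700 theta=-0.1820
After 4 (thin lens f=42): x=-12.2700 theta=771/7000 (≈0.1101)
After 5 (propagate distance d=13): x=-75867/7000 (≈-10.8381) theta=771/7000 (≈0.1101)
After 6 (thin lens f=13): x=-75867/7000 (≈-10.8381) theta=1227/1300 (≈0.9438)
After 7 (propagate distance d=12): x=44409/91000 (≈0.4880) theta=1227/1300 (≈0.9438)
After 8 (thin lens f=13): x=44409/91000 (≈0.4880) theta=1072161/1183000 (≈0.9063)
After 9 (propagate distance d=17 (to screen)): x=9402027/591500 (≈15.8952) theta=1072161/1183000 (≈0.9063)
Rounded to 4 decimal places: x = 15.8952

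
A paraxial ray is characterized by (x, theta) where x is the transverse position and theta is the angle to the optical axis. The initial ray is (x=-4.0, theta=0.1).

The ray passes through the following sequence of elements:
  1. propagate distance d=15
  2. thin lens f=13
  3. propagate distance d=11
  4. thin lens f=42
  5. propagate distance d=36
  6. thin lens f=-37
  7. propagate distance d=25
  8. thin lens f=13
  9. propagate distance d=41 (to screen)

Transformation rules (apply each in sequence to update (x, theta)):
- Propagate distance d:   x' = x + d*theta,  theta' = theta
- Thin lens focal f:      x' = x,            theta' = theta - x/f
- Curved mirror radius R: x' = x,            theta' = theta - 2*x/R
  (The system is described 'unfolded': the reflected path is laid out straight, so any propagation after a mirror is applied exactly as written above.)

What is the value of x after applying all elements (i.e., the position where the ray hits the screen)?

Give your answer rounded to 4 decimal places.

Initial: x=-4.0000 theta=0.1000
After 1 (propagate distance d=15): x=-2.5000 theta=0.1000
After 2 (thin lens f=13): x=-2.5000 theta=19/65 (≈0.2923)
After 3 (propagate distance d=11): x=93/130 (≈0.7154) theta=19/65 (≈0.2923)
After 4 (thin lens f=42): x=93/130 (≈0.7154) theta=501/1820 (≈0.2753)
After 5 (propagate distance d=36): x=9669/910 (≈10.6253) theta=501/1820 (≈0.2753)
After 6 (thin lens f=-37): x=9669/910 (≈10.6253) theta=7575/13468 (≈0.5624)
After 7 (propagate distance d=25): x=237483/9620 (≈24.6864) theta=7575/13468 (≈0.5624)
After 8 (thin lens f=13): x=237483/9620 (≈24.6864) theta=-585003/437710 (≈-1.3365)
After 9 (propagate distance d=41 (to screen)): x=-26359293/875420 (≈-30.1105) theta=-585003/437710 (≈-1.3365)
Rounded to 4 decimal places: x = -30.1105

Answer: -30.1105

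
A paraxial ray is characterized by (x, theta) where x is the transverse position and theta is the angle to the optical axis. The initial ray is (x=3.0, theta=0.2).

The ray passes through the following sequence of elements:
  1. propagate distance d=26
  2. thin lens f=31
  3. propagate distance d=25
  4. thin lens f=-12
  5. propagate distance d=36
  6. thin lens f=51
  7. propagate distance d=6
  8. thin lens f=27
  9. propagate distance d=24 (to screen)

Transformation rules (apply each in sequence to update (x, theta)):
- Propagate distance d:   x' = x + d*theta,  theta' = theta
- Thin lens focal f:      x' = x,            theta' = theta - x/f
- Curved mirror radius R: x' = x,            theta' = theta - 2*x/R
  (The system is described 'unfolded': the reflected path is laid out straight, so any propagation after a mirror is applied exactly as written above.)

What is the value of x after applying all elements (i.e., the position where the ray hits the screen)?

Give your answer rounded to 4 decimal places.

Initial: x=3.0000 theta=0.2000
After 1 (propagate distance d=26): x=8.2000 theta=0.2000
After 2 (thin lens f=31): x=8.2000 theta=-2/31 (≈-0.0645)
After 3 (propagate distance d=25): x=1021/155 (≈6.5871) theta=-2/31 (≈-0.0645)
After 4 (thin lens f=-12): x=1021/155 (≈6.5871) theta=901/1860 (≈0.4844)
After 5 (propagate distance d=36): x=3724/155 (≈24.0258) theta=901/1860 (≈0.4844)
After 6 (thin lens f=51): x=3724/155 (≈24.0258) theta=421/31620 (≈0.0133)
After 7 (propagate distance d=6): x=127037/5270 (≈24.1057) theta=421/31620 (≈0.0133)
After 8 (thin lens f=27): x=127037/5270 (≈24.1057) theta=-50057/56916 (≈-0.8795)
After 9 (propagate distance d=24 (to screen)): x=142193/47430 (≈2.9980) theta=-50057/56916 (≈-0.8795)
Rounded to 4 decimal places: x = 2.9980

Answer: 2.9980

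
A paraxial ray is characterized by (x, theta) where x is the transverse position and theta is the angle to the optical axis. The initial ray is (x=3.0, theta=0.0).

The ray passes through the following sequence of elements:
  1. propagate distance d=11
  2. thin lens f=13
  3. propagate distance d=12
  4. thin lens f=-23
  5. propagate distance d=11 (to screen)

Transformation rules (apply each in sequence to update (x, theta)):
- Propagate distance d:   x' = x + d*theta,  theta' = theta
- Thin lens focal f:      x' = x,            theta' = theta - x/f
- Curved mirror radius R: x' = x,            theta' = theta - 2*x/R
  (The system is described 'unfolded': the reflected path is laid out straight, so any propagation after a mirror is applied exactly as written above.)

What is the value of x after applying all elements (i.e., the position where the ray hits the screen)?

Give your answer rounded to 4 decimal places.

Answer: -2.1973

Derivation:
Initial: x=3.0000 theta=0.0000
After 1 (propagate distance d=11): x=3.0000 theta=0.0000
After 2 (thin lens f=13): x=3.0000 theta=-3/13 (≈-0.2308)
After 3 (propagate distance d=12): x=3/13 (≈0.2308) theta=-3/13 (≈-0.2308)
After 4 (thin lens f=-23): x=3/13 (≈0.2308) theta=-66/299 (≈-0.2207)
After 5 (propagate distance d=11 (to screen)): x=-657/299 (≈-2.1973) theta=-66/299 (≈-0.2207)
Rounded to 4 decimal places: x = -2.1973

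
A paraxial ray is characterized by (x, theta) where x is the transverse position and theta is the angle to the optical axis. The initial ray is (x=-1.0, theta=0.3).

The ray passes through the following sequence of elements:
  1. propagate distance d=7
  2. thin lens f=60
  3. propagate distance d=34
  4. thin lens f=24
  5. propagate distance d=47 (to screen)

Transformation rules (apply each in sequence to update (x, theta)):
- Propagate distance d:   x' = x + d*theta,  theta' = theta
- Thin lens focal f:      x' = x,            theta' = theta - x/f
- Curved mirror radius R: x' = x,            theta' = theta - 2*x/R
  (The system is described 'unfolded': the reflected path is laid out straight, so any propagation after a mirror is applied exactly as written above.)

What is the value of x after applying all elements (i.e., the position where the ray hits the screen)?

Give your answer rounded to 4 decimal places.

Answer: 3.0065

Derivation:
Initial: x=-1.0000 theta=0.3000
After 1 (propagate distance d=7): x=1.1000 theta=0.3000
After 2 (thin lens f=60): x=1.1000 theta=169/600 (≈0.2817)
After 3 (propagate distance d=34): x=3203/300 (≈10.6767) theta=169/600 (≈0.2817)
After 4 (thin lens f=24): x=3203/300 (≈10.6767) theta=-47/288 (≈-0.1632)
After 5 (propagate distance d=47 (to screen)): x=21647/7200 (≈3.0065) theta=-47/288 (≈-0.1632)
Rounded to 4 decimal places: x = 3.0065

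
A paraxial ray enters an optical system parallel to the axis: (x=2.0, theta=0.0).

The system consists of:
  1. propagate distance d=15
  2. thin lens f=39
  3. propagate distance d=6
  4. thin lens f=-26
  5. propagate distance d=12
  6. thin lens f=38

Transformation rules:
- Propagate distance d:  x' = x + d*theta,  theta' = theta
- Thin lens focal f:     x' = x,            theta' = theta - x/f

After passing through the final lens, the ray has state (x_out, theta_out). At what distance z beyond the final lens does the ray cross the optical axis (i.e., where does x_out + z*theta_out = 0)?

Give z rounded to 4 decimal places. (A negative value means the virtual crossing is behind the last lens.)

Initial: x=2.0000 theta=0.0000
After 1 (propagate distance d=15): x=2.0000 theta=0.0000
After 2 (thin lens f=39): x=2.0000 theta=-2/39 (≈-0.0513)
After 3 (propagate distance d=6): x=22/13 (≈1.6923) theta=-2/39 (≈-0.0513)
After 4 (thin lens f=-26): x=22/13 (≈1.6923) theta=7/507 (≈0.0138)
After 5 (propagate distance d=12): x=314/169 (≈1.8580) theta=7/507 (≈0.0138)
After 6 (thin lens f=38): x=314/169 (≈1.8580) theta=-2/57 (≈-0.0351)
z_focus = -x_out/theta_out = -(314/169)/(-2/57) = 8949/169 ≈ 52.9527
Rounded to 4 decimal places: z = 52.9527

Answer: 52.9527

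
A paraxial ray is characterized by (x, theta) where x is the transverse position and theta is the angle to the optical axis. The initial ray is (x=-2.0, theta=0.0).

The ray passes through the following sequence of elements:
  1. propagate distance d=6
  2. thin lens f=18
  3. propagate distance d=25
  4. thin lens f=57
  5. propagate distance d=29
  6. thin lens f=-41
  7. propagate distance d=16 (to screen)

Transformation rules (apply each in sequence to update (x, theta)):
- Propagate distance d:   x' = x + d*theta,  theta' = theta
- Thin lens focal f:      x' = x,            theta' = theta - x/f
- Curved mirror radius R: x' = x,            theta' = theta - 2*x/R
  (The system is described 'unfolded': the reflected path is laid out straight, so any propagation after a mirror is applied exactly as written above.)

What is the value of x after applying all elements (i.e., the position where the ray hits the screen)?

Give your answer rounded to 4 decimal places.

Answer: 6.5703

Derivation:
Initial: x=-2.0000 theta=0.0000
After 1 (propagate distance d=6): x=-2.0000 theta=0.0000
After 2 (thin lens f=18): x=-2.0000 theta=1/9 (≈0.1111)
After 3 (propagate distance d=25): x=7/9 (≈0.7778) theta=1/9 (≈0.1111)
After 4 (thin lens f=57): x=7/9 (≈0.7778) theta=50/513 (≈0.0975)
After 5 (propagate distance d=29): x=1849/513 (≈3.6043) theta=50/513 (≈0.0975)
After 6 (thin lens f=-41): x=1849/513 (≈3.6043) theta=3899/21033 (≈0.1854)
After 7 (propagate distance d=16 (to screen)): x=138193/21033 (≈6.5703) theta=3899/21033 (≈0.1854)
Rounded to 4 decimal places: x = 6.5703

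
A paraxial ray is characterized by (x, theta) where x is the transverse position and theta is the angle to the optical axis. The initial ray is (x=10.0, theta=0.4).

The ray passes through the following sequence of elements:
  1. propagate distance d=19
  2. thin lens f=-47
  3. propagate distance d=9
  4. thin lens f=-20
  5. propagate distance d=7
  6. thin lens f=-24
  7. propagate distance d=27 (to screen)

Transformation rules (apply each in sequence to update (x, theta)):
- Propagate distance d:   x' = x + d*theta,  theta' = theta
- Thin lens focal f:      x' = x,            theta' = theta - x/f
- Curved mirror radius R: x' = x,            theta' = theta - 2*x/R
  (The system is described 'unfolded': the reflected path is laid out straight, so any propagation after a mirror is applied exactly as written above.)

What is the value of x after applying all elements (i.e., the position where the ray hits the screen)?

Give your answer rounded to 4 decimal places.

Answer: 136.0864

Derivation:
Initial: x=10.0000 theta=0.4000
After 1 (propagate distance d=19): x=17.6000 theta=0.4000
After 2 (thin lens f=-47): x=17.6000 theta=182/235 (≈0.7745)
After 3 (propagate distance d=9): x=5774/235 (≈24.5702) theta=182/235 (≈0.7745)
After 4 (thin lens f=-20): x=5774/235 (≈24.5702) theta=4707/2350 (≈2.0030)
After 5 (propagate distance d=7): x=90689/2350 (≈38.5911) theta=4707/2350 (≈2.0030)
After 6 (thin lens f=-24): x=90689/2350 (≈38.5911) theta=203657/56400 (≈3.6109)
After 7 (propagate distance d=27 (to screen)): x=102337/752 (≈136.0864) theta=203657/56400 (≈3.6109)
Rounded to 4 decimal places: x = 136.0864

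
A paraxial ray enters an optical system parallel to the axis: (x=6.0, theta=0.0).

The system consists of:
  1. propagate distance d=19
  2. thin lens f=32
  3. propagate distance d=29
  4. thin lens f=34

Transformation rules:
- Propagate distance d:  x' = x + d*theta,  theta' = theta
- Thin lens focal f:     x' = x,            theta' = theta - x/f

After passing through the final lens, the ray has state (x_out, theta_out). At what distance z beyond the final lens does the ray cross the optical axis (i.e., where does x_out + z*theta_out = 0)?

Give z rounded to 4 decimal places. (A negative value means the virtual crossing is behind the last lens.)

Initial: x=6.0000 theta=0.0000
After 1 (propagate distance d=19): x=6.0000 theta=0.0000
After 2 (thin lens f=32): x=6.0000 theta=-0.1875
After 3 (propagate distance d=29): x=0.5625 theta=-0.1875
After 4 (thin lens f=34): x=0.5625 theta=-111/544 (≈-0.2040)
z_focus = -x_out/theta_out = -(0.5625)/(-111/544) = 102/37 ≈ 2.7568
Rounded to 4 decimal places: z = 2.7568

Answer: 2.7568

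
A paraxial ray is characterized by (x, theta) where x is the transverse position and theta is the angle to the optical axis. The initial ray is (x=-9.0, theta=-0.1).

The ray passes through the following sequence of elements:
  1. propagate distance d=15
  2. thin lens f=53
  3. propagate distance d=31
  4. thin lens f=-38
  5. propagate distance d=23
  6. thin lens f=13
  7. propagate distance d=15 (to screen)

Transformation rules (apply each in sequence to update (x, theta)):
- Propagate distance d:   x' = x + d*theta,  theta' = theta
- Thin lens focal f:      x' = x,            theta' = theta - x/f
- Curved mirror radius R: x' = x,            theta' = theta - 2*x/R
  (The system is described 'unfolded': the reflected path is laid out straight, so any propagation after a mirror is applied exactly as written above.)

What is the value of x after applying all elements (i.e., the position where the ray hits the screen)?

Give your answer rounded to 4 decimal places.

Answer: 0.0224

Derivation:
Initial: x=-9.0000 theta=-0.1000
After 1 (propagate distance d=15): x=-10.5000 theta=-0.1000
After 2 (thin lens f=53): x=-10.5000 theta=26/265 (≈0.0981)
After 3 (propagate distance d=31): x=-3953/530 (≈-7.4585) theta=26/265 (≈0.0981)
After 4 (thin lens f=-38): x=-3953/530 (≈-7.4585) theta=-1977/20140 (≈-0.0982)
After 5 (propagate distance d=23): x=-39137/4028 (≈-9.7162) theta=-1977/20140 (≈-0.0982)
After 6 (thin lens f=13): x=-39137/4028 (≈-9.7162) theta=42496/65455 (≈0.6492)
After 7 (propagate distance d=15 (to screen)): x=1171/52364 (≈0.0224) theta=42496/65455 (≈0.6492)
Rounded to 4 decimal places: x = 0.0224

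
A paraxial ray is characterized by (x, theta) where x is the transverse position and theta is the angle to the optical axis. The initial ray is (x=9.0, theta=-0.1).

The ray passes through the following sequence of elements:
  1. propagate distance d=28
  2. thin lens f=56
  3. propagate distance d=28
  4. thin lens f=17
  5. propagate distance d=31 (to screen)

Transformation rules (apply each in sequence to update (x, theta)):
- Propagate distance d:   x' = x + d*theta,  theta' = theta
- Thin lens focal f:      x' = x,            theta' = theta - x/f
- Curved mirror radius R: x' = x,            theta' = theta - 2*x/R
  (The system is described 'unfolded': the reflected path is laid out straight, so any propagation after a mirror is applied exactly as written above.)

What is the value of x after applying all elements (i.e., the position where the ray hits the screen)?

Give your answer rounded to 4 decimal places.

Initial: x=9.0000 theta=-0.1000
After 1 (propagate distance d=28): x=6.2000 theta=-0.1000
After 2 (thin lens f=56): x=6.2000 theta=-59/280 (≈-0.2107)
After 3 (propagate distance d=28): x=0.3000 theta=-59/280 (≈-0.2107)
After 4 (thin lens f=17): x=0.3000 theta=-1087/4760 (≈-0.2284)
After 5 (propagate distance d=31 (to screen)): x=-32269/4760 (≈-6.7792) theta=-1087/4760 (≈-0.2284)
Rounded to 4 decimal places: x = -6.7792

Answer: -6.7792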